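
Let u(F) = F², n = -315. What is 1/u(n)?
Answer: 1/99225 ≈ 1.0078e-5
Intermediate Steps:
1/u(n) = 1/((-315)²) = 1/99225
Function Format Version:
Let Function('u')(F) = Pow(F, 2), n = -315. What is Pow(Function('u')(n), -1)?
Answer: Rational(1, 99225) ≈ 1.0078e-5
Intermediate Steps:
Pow(Function('u')(n), -1) = Pow(Pow(-315, 2), -1) = Pow(99225, -1) = Rational(1, 99225)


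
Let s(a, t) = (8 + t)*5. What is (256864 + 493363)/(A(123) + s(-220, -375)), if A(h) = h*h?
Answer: 44131/782 ≈ 56.433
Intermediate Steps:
s(a, t) = 40 + 5*t
A(h) = h²
(256864 + 493363)/(A(123) + s(-220, -375)) = (256864 + 493363)/(123² + (40 + 5*(-375))) = 750227/(15129 + (40 - 1875)) = 750227/(15129 - 1835) = 750227/13294 = 750227*(1/13294) = 44131/782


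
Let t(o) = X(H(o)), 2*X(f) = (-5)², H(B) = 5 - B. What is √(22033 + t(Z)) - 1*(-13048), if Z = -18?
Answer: 13048 + 3*√9798/2 ≈ 13196.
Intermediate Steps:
X(f) = 25/2 (X(f) = (½)*(-5)² = (½)*25 = 25/2)
t(o) = 25/2
√(22033 + t(Z)) - 1*(-13048) = √(22033 + 25/2) - 1*(-13048) = √(44091/2) + 13048 = 3*√9798/2 + 13048 = 13048 + 3*√9798/2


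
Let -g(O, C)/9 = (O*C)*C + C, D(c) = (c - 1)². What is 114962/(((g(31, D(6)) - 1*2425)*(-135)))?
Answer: 114962/23898375 ≈ 0.0048105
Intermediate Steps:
D(c) = (-1 + c)²
g(O, C) = -9*C - 9*O*C² (g(O, C) = -9*((O*C)*C + C) = -9*((C*O)*C + C) = -9*(O*C² + C) = -9*(C + O*C²) = -9*C - 9*O*C²)
114962/(((g(31, D(6)) - 1*2425)*(-135))) = 114962/(((-9*(-1 + 6)²*(1 + (-1 + 6)²*31) - 1*2425)*(-135))) = 114962/(((-9*5²*(1 + 5²*31) - 2425)*(-135))) = 114962/(((-9*25*(1 + 25*31) - 2425)*(-135))) = 114962/(((-9*25*(1 + 775) - 2425)*(-135))) = 114962/(((-9*25*776 - 2425)*(-135))) = 114962/(((-174600 - 2425)*(-135))) = 114962/((-177025*(-135))) = 114962/23898375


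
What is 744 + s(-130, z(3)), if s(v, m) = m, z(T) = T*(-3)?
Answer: 735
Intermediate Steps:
z(T) = -3*T
744 + s(-130, z(3)) = 744 - 3*3 = 744 - 9 = 735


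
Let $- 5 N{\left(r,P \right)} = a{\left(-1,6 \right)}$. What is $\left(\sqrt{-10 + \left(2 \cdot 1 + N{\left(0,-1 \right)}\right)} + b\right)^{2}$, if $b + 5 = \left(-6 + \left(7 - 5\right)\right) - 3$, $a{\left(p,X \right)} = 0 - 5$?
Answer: $\left(12 - i \sqrt{7}\right)^{2} \approx 137.0 - 63.498 i$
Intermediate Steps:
$a{\left(p,X \right)} = -5$ ($a{\left(p,X \right)} = 0 - 5 = -5$)
$N{\left(r,P \right)} = 1$ ($N{\left(r,P \right)} = \left(- \frac{1}{5}\right) \left(-5\right) = 1$)
$b = -12$ ($b = -5 + \left(\left(-6 + \left(7 - 5\right)\right) - 3\right) = -5 + \left(\left(-6 + 2\right) - 3\right) = -5 - 7 = -12$)
$\left(\sqrt{-10 + \left(2 \cdot 1 + N{\left(0,-1 \right)}\right)} + b\right)^{2} = \left(\sqrt{-10 + \left(2 \cdot 1 + 1\right)} - 12\right)^{2} = \left(\sqrt{-10 + \left(2 + 1\right)} - 12\right)^{2} = \left(\sqrt{-10 + 3} - 12\right)^{2} = \left(\sqrt{-7} - 12\right)^{2} = \left(i \sqrt{7} - 12\right)^{2} = \left(-12 + i \sqrt{7}\right)^{2}$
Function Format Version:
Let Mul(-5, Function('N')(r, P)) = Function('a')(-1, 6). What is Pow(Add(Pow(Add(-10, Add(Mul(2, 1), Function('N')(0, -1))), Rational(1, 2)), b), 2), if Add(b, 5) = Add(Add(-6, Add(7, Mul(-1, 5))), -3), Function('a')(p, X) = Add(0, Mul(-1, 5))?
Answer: Pow(Add(12, Mul(-1, I, Pow(7, Rational(1, 2)))), 2) ≈ Add(137.00, Mul(-63.498, I))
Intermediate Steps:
Function('a')(p, X) = -5 (Function('a')(p, X) = Add(0, -5) = -5)
Function('N')(r, P) = 1 (Function('N')(r, P) = Mul(Rational(-1, 5), -5) = 1)
b = -12 (b = Add(-5, Add(Add(-6, Add(7, Mul(-1, 5))), -3)) = Add(-5, Add(Add(-6, Add(7, -5)), -3)) = Add(-5, Add(Add(-6, 2), -3)) = Add(-5, Add(-4, -3)) = Add(-5, -7) = -12)
Pow(Add(Pow(Add(-10, Add(Mul(2, 1), Function('N')(0, -1))), Rational(1, 2)), b), 2) = Pow(Add(Pow(Add(-10, Add(Mul(2, 1), 1)), Rational(1, 2)), -12), 2) = Pow(Add(Pow(Add(-10, Add(2, 1)), Rational(1, 2)), -12), 2) = Pow(Add(Pow(Add(-10, 3), Rational(1, 2)), -12), 2) = Pow(Add(Pow(-7, Rational(1, 2)), -12), 2) = Pow(Add(Mul(I, Pow(7, Rational(1, 2))), -12), 2) = Pow(Add(-12, Mul(I, Pow(7, Rational(1, 2)))), 2)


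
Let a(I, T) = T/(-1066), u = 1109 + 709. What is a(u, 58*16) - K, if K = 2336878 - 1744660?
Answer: -315652658/533 ≈ -5.9222e+5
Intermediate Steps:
u = 1818
a(I, T) = -T/1066 (a(I, T) = T*(-1/1066) = -T/1066)
K = 592218
a(u, 58*16) - K = -29*16/533 - 1*592218 = -1/1066*928 - 592218 = -464/533 - 592218 = -315652658/533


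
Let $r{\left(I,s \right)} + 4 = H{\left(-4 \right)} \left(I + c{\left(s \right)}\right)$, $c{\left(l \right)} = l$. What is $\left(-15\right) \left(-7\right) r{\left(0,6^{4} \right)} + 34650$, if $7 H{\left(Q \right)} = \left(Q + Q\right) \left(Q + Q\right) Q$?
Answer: $-4942410$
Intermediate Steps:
$H{\left(Q \right)} = \frac{4 Q^{3}}{7}$ ($H{\left(Q \right)} = \frac{\left(Q + Q\right) \left(Q + Q\right) Q}{7} = \frac{2 Q 2 Q Q}{7} = \frac{4 Q^{2} Q}{7} = \frac{4 Q^{3}}{7}$)
$r{\left(I,s \right)} = -4 - \frac{256 I}{7} - \frac{256 s}{7}$ ($r{\left(I,s \right)} = -4 + \frac{4 \left(-4\right)^{3}}{7} \left(I + s\right) = -4 + \frac{4}{7} \left(-64\right) \left(I + s\right) = -4 - \frac{256 \left(I + s\right)}{7} = -4 - \left(\frac{256 I}{7} + \frac{256 s}{7}\right) = -4 - \frac{256 I}{7} - \frac{256 s}{7}$)
$\left(-15\right) \left(-7\right) r{\left(0,6^{4} \right)} + 34650 = \left(-15\right) \left(-7\right) \left(-4 - 0 - \frac{256 \cdot 6^{4}}{7}\right) + 34650 = 105 \left(-4 + 0 - \frac{331776}{7}\right) + 34650 = 105 \left(- \frac{331804}{7}\right) + 34650 = -4977060 + 34650 = -4942410$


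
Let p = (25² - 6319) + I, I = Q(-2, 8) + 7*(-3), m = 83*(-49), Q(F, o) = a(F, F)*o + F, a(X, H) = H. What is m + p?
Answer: -9800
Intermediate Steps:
Q(F, o) = F + F*o (Q(F, o) = F*o + F = F + F*o)
m = -4067
I = -39 (I = -2*(1 + 8) + 7*(-3) = -2*9 - 21 = -18 - 21 = -39)
p = -5733 (p = (25² - 6319) - 39 = (625 - 6319) - 39 = -5694 - 39 = -5733)
m + p = -4067 - 5733 = -9800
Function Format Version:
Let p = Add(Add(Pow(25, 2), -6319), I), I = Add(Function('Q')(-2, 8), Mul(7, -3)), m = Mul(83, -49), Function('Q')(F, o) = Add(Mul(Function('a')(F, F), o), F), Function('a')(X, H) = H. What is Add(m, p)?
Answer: -9800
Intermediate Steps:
Function('Q')(F, o) = Add(F, Mul(F, o)) (Function('Q')(F, o) = Add(Mul(F, o), F) = Add(F, Mul(F, o)))
m = -4067
I = -39 (I = Add(Mul(-2, Add(1, 8)), Mul(7, -3)) = Add(Mul(-2, 9), -21) = Add(-18, -21) = -39)
p = -5733 (p = Add(Add(Pow(25, 2), -6319), -39) = Add(Add(625, -6319), -39) = Add(-5694, -39) = -5733)
Add(m, p) = Add(-4067, -5733) = -9800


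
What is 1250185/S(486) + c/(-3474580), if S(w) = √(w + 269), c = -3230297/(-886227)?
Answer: -3230297/3079266609660 + 250037*√755/151 ≈ 45499.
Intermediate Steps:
c = 3230297/886227 (c = -3230297*(-1/886227) = 3230297/886227 ≈ 3.6450)
S(w) = √(269 + w)
1250185/S(486) + c/(-3474580) = 1250185/(√(269 + 486)) + (3230297/886227)/(-3474580) = 1250185/(√755) + (3230297/886227)*(-1/3474580) = 1250185*(√755/755) - 3230297/3079266609660 = 250037*√755/151 - 3230297/3079266609660 = -3230297/3079266609660 + 250037*√755/151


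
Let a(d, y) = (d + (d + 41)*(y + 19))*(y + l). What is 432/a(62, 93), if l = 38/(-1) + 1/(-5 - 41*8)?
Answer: 26496/39121987 ≈ 0.00067727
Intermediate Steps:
l = -13985/368 (l = 38*(-1) + (1/8)/(-46) = -38 - 1/46*1/8 = -38 - 1/368 = -13985/368 ≈ -38.003)
a(d, y) = (-13985/368 + y)*(d + (19 + y)*(41 + d)) (a(d, y) = (d + (d + 41)*(y + 19))*(y - 13985/368) = (d + (41 + d)*(19 + y))*(-13985/368 + y) = (d + (19 + y)*(41 + d))*(-13985/368 + y) = (-13985/368 + y)*(d + (19 + y)*(41 + d)))
432/a(62, 93) = 432/(-10894315/368 + 41*93**2 - 286713/368*93 - 69925/92*62 + 62*93**2 - 6625/368*62*93) = 432/(-10894315/368 + 41*8649 - 26664309/368 - 2167675/46 + 62*8649 - 19099875/184) = 432/(-10894315/368 + 354609 - 26664309/368 - 2167675/46 + 536238 - 19099875/184) = 432/(117365961/184) = 432*(184/117365961) = 26496/39121987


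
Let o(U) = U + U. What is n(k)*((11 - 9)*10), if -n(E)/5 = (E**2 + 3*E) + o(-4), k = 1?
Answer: 400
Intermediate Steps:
o(U) = 2*U
n(E) = 40 - 15*E - 5*E**2 (n(E) = -5*((E**2 + 3*E) + 2*(-4)) = -5*((E**2 + 3*E) - 8) = -5*(-8 + E**2 + 3*E) = 40 - 15*E - 5*E**2)
n(k)*((11 - 9)*10) = (40 - 15*1 - 5*1**2)*((11 - 9)*10) = (40 - 15 - 5*1)*(2*10) = (40 - 15 - 5)*20 = 20*20 = 400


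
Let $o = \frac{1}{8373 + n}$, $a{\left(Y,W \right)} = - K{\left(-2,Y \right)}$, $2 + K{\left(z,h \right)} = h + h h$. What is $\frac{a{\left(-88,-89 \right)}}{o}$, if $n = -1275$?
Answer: $-54328092$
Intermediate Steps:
$K{\left(z,h \right)} = -2 + h + h^{2}$ ($K{\left(z,h \right)} = -2 + \left(h + h h\right) = -2 + \left(h + h^{2}\right) = -2 + h + h^{2}$)
$a{\left(Y,W \right)} = 2 - Y - Y^{2}$ ($a{\left(Y,W \right)} = - (-2 + Y + Y^{2}) = 2 - Y - Y^{2}$)
$o = \frac{1}{7098}$ ($o = \frac{1}{8373 - 1275} = \frac{1}{7098} \approx 0.00014088$)
$\frac{a{\left(-88,-89 \right)}}{o} = \left(2 - -88 - \left(-88\right)^{2}\right) \frac{1}{\frac{1}{7098}} = \left(2 + 88 - 7744\right) 7098 = \left(-7654\right) 7098 = -54328092$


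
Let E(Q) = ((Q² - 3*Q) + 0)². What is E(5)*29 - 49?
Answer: 2851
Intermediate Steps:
E(Q) = (Q² - 3*Q)²
E(5)*29 - 49 = (5²*(-3 + 5)²)*29 - 49 = (25*2²)*29 - 49 = (25*4)*29 - 49 = 100*29 - 49 = 2900 - 49 = 2851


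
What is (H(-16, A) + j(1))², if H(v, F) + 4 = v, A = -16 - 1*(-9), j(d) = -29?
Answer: 2401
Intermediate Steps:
A = -7 (A = -16 + 9 = -7)
H(v, F) = -4 + v
(H(-16, A) + j(1))² = ((-4 - 16) - 29)² = (-20 - 29)² = (-49)² = 2401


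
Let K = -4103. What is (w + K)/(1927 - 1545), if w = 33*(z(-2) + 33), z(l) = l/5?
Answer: -7568/955 ≈ -7.9246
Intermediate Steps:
z(l) = l/5 (z(l) = l*(⅕) = l/5)
w = 5379/5 (w = 33*((⅕)*(-2) + 33) = 33*(-⅖ + 33) = 33*(163/5) = 5379/5 ≈ 1075.8)
(w + K)/(1927 - 1545) = (5379/5 - 4103)/(1927 - 1545) = -15136/5/382 = -15136/5*1/382 = -7568/955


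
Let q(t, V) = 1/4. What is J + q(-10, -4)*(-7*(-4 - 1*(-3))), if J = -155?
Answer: -613/4 ≈ -153.25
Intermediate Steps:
q(t, V) = 1/4
J + q(-10, -4)*(-7*(-4 - 1*(-3))) = -155 + (-7*(-4 - 1*(-3)))/4 = -155 + (-7*(-4 + 3))/4 = -155 + (-7*(-1))/4 = -155 + (1/4)*7 = -155 + 7/4 = -613/4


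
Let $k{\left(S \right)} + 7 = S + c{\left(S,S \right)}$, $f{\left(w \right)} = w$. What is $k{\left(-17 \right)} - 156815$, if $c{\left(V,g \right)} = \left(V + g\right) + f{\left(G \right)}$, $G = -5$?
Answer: $-156878$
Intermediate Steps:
$c{\left(V,g \right)} = -5 + V + g$ ($c{\left(V,g \right)} = \left(V + g\right) - 5 = -5 + V + g$)
$k{\left(S \right)} = -12 + 3 S$ ($k{\left(S \right)} = -7 + \left(S + \left(-5 + S + S\right)\right) = -7 + \left(S + \left(-5 + 2 S\right)\right) = -7 + \left(-5 + 3 S\right) = -12 + 3 S$)
$k{\left(-17 \right)} - 156815 = \left(-12 + 3 \left(-17\right)\right) - 156815 = \left(-12 - 51\right) - 156815 = -63 - 156815 = -156878$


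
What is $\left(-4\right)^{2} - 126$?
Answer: $-110$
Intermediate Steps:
$\left(-4\right)^{2} - 126 = 16 - 126 = -110$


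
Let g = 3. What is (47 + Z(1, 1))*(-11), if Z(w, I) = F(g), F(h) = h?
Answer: -550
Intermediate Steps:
Z(w, I) = 3
(47 + Z(1, 1))*(-11) = (47 + 3)*(-11) = 50*(-11) = -550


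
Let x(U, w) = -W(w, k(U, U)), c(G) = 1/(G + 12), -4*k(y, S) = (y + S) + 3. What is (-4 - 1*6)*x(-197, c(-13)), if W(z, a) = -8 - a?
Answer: -2115/2 ≈ -1057.5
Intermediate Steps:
k(y, S) = -¾ - S/4 - y/4 (k(y, S) = -((y + S) + 3)/4 = -((S + y) + 3)/4 = -(3 + S + y)/4 = -¾ - S/4 - y/4)
c(G) = 1/(12 + G)
x(U, w) = 29/4 - U/2 (x(U, w) = -(-8 - (-¾ - U/4 - U/4)) = -(-8 - (-¾ - U/2)) = -(-8 + (¾ + U/2)) = -(-29/4 + U/2) = 29/4 - U/2)
(-4 - 1*6)*x(-197, c(-13)) = (-4 - 1*6)*(29/4 - ½*(-197)) = (-4 - 6)*(29/4 + 197/2) = -10*423/4 = -2115/2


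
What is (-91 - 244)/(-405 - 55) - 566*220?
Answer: -11455773/92 ≈ -1.2452e+5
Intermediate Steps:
(-91 - 244)/(-405 - 55) - 566*220 = -335/(-460) - 124520 = -335*(-1/460) - 124520 = 67/92 - 124520 = -11455773/92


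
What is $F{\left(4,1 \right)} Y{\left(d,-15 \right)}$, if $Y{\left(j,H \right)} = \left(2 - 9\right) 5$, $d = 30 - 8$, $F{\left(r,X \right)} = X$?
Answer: $-35$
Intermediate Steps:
$d = 22$
$Y{\left(j,H \right)} = -35$ ($Y{\left(j,H \right)} = \left(2 - 9\right) 5 = \left(-7\right) 5 = -35$)
$F{\left(4,1 \right)} Y{\left(d,-15 \right)} = 1 \left(-35\right) = -35$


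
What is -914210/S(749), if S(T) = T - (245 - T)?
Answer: -914210/1253 ≈ -729.62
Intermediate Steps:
S(T) = -245 + 2*T (S(T) = T + (-245 + T) = -245 + 2*T)
-914210/S(749) = -914210/(-245 + 2*749) = -914210/(-245 + 1498) = -914210/1253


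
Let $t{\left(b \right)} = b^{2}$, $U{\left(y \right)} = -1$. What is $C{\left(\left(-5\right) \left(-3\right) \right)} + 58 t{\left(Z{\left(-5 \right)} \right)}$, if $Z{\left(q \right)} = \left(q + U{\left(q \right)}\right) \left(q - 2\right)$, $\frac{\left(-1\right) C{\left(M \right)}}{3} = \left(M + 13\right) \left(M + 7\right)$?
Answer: $100464$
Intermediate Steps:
$C{\left(M \right)} = - 3 \left(7 + M\right) \left(13 + M\right)$ ($C{\left(M \right)} = - 3 \left(M + 13\right) \left(M + 7\right) = - 3 \left(13 + M\right) \left(7 + M\right) = - 3 \left(7 + M\right) \left(13 + M\right)$)
$Z{\left(q \right)} = \left(-1 + q\right) \left(-2 + q\right)$ ($Z{\left(q \right)} = \left(q - 1\right) \left(q - 2\right) = \left(-1 + q\right) \left(-2 + q\right)$)
$C{\left(\left(-5\right) \left(-3\right) \right)} + 58 t{\left(Z{\left(-5 \right)} \right)} = \left(-273 - 60 \left(\left(-5\right) \left(-3\right)\right) - 3 \left(\left(-5\right) \left(-3\right)\right)^{2}\right) + 58 \left(2 + \left(-5\right)^{2} - -15\right)^{2} = \left(-273 - 900 - 3 \cdot 15^{2}\right) + 58 \left(2 + 25 + 15\right)^{2} = \left(-273 - 900 - 675\right) + 58 \cdot 42^{2} = \left(-273 - 900 - 675\right) + 58 \cdot 1764 = -1848 + 102312 = 100464$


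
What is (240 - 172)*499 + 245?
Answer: 34177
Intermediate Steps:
(240 - 172)*499 + 245 = 68*499 + 245 = 33932 + 245 = 34177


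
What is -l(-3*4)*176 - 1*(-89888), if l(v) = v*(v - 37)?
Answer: -13600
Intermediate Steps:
l(v) = v*(-37 + v)
-l(-3*4)*176 - 1*(-89888) = -(-3*4)*(-37 - 3*4)*176 - 1*(-89888) = -(-12)*(-37 - 12)*176 + 89888 = -(-12)*(-49)*176 + 89888 = -1*588*176 + 89888 = -588*176 + 89888 = -103488 + 89888 = -13600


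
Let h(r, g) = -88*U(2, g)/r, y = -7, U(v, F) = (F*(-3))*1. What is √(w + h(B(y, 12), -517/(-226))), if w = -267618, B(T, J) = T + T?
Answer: 6*I*√4651958010/791 ≈ 517.36*I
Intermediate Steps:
U(v, F) = -3*F (U(v, F) = -3*F*1 = -3*F)
B(T, J) = 2*T
h(r, g) = 264*g/r (h(r, g) = -88*(-3*g)/r = -(-264)*g/r = 264*g/r)
√(w + h(B(y, 12), -517/(-226))) = √(-267618 + 264*(-517/(-226))/((2*(-7)))) = √(-267618 + 264*(-517*(-1/226))/(-14)) = √(-267618 + 264*(517/226)*(-1/14)) = √(-267618 - 34122/791) = √(-211719960/791) = 6*I*√4651958010/791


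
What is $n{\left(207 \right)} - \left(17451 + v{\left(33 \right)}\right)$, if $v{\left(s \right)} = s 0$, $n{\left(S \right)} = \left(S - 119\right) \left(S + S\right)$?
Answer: $18981$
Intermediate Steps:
$n{\left(S \right)} = 2 S \left(-119 + S\right)$ ($n{\left(S \right)} = \left(-119 + S\right) 2 S = 2 S \left(-119 + S\right)$)
$v{\left(s \right)} = 0$
$n{\left(207 \right)} - \left(17451 + v{\left(33 \right)}\right) = 2 \cdot 207 \left(-119 + 207\right) - \left(17451 + 0\right) = 2 \cdot 207 \cdot 88 - 17451 = 36432 - 17451 = 18981$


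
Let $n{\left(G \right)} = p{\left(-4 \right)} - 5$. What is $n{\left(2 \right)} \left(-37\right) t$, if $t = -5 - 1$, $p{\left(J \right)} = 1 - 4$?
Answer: $-1776$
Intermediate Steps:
$p{\left(J \right)} = -3$ ($p{\left(J \right)} = 1 - 4 = -3$)
$n{\left(G \right)} = -8$ ($n{\left(G \right)} = -3 - 5 = -8$)
$t = -6$
$n{\left(2 \right)} \left(-37\right) t = \left(-8\right) \left(-37\right) \left(-6\right) = 296 \left(-6\right) = -1776$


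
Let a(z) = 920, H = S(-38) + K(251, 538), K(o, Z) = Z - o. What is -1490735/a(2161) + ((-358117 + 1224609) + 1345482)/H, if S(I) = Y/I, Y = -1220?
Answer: 5925395843/1115592 ≈ 5311.4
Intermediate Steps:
S(I) = -1220/I
H = 6063/19 (H = -1220/(-38) + (538 - 1*251) = -1220*(-1/38) + (538 - 251) = 610/19 + 287 = 6063/19 ≈ 319.11)
-1490735/a(2161) + ((-358117 + 1224609) + 1345482)/H = -1490735/920 + ((-358117 + 1224609) + 1345482)/(6063/19) = -1490735*1/920 + (866492 + 1345482)*(19/6063) = -298147/184 + 2211974*(19/6063) = -298147/184 + 42027506/6063 = 5925395843/1115592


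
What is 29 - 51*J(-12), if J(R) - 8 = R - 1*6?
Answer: 539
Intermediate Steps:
J(R) = 2 + R (J(R) = 8 + (R - 1*6) = 8 + (R - 6) = 8 + (-6 + R) = 2 + R)
29 - 51*J(-12) = 29 - 51*(2 - 12) = 29 - 51*(-10) = 29 + 510 = 539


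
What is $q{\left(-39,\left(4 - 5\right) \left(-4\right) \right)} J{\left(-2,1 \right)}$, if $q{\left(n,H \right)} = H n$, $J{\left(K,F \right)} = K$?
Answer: $312$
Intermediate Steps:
$q{\left(-39,\left(4 - 5\right) \left(-4\right) \right)} J{\left(-2,1 \right)} = \left(4 - 5\right) \left(-4\right) \left(-39\right) \left(-2\right) = \left(-1\right) \left(-4\right) \left(-39\right) \left(-2\right) = 4 \left(-39\right) \left(-2\right) = \left(-156\right) \left(-2\right) = 312$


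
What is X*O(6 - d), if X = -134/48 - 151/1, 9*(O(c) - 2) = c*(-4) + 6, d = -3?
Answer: 3691/18 ≈ 205.06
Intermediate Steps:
O(c) = 8/3 - 4*c/9 (O(c) = 2 + (c*(-4) + 6)/9 = 2 + (-4*c + 6)/9 = 2 + (6 - 4*c)/9 = 2 + (2/3 - 4*c/9) = 8/3 - 4*c/9)
X = -3691/24 (X = -134*1/48 - 151*1 = -67/24 - 151 = -3691/24 ≈ -153.79)
X*O(6 - d) = -3691*(8/3 - 4*(6 - 1*(-3))/9)/24 = -3691*(8/3 - 4*(6 + 3)/9)/24 = -3691*(8/3 - 4/9*9)/24 = -3691*(8/3 - 4)/24 = -3691/24*(-4/3) = 3691/18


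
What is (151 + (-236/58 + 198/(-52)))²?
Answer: 11645647225/568516 ≈ 20484.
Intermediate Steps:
(151 + (-236/58 + 198/(-52)))² = (151 + (-236*1/58 + 198*(-1/52)))² = (151 + (-118/29 - 99/26))² = (151 - 5939/754)² = (107915/754)² = 11645647225/568516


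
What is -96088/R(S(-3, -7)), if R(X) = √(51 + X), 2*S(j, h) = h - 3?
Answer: -48044*√46/23 ≈ -14167.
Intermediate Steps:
S(j, h) = -3/2 + h/2 (S(j, h) = (h - 3)/2 = (-3 + h)/2 = -3/2 + h/2)
-96088/R(S(-3, -7)) = -96088/√(51 + (-3/2 + (½)*(-7))) = -96088/√(51 + (-3/2 - 7/2)) = -96088/√(51 - 5) = -96088*√46/46 = -48044*√46/23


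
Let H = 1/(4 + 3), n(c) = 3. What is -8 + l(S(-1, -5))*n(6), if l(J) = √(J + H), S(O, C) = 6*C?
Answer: -8 + 3*I*√1463/7 ≈ -8.0 + 16.393*I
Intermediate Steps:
H = ⅐ (H = 1/7 = ⅐ ≈ 0.14286)
l(J) = √(⅐ + J) (l(J) = √(J + ⅐) = √(⅐ + J))
-8 + l(S(-1, -5))*n(6) = -8 + (√(7 + 49*(6*(-5)))/7)*3 = -8 + (√(7 + 49*(-30))/7)*3 = -8 + (√(7 - 1470)/7)*3 = -8 + (√(-1463)/7)*3 = -8 + ((I*√1463)/7)*3 = -8 + (I*√1463/7)*3 = -8 + 3*I*√1463/7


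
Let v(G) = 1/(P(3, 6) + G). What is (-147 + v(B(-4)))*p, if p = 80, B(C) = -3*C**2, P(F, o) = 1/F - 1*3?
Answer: -223470/19 ≈ -11762.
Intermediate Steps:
P(F, o) = -3 + 1/F (P(F, o) = 1/F - 3 = -3 + 1/F)
v(G) = 1/(-8/3 + G) (v(G) = 1/((-3 + 1/3) + G) = 1/(-8/3 + G))
(-147 + v(B(-4)))*p = (-147 + 3/(-8 + 3*(-3*(-4)**2)))*80 = (-147 + 3/(-8 + 3*(-3*16)))*80 = (-147 + 3/(-8 + 3*(-48)))*80 = (-147 + 3/(-8 - 144))*80 = (-147 + 3/(-152))*80 = (-147 + 3*(-1/152))*80 = (-147 - 3/152)*80 = -22347/152*80 = -223470/19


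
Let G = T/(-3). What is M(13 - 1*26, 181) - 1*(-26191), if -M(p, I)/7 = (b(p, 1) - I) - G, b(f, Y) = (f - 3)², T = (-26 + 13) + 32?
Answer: 76865/3 ≈ 25622.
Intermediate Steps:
T = 19 (T = -13 + 32 = 19)
b(f, Y) = (-3 + f)²
G = -19/3 (G = 19/(-3) = 19*(-⅓) = -19/3 ≈ -6.3333)
M(p, I) = -133/3 - 7*(-3 + p)² + 7*I (M(p, I) = -7*(((-3 + p)² - I) - 1*(-19/3)) = -7*(((-3 + p)² - I) + 19/3) = -7*(19/3 + (-3 + p)² - I) = -133/3 - 7*(-3 + p)² + 7*I)
M(13 - 1*26, 181) - 1*(-26191) = (-133/3 - 7*(-3 + (13 - 1*26))² + 7*181) - 1*(-26191) = (-133/3 - 7*(-3 + (13 - 26))² + 1267) + 26191 = (-133/3 - 7*(-3 - 13)² + 1267) + 26191 = (-133/3 - 7*(-16)² + 1267) + 26191 = (-133/3 - 7*256 + 1267) + 26191 = (-133/3 - 1792 + 1267) + 26191 = -1708/3 + 26191 = 76865/3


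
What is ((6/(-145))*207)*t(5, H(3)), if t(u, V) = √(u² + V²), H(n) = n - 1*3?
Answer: -1242/29 ≈ -42.828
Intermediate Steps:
H(n) = -3 + n (H(n) = n - 3 = -3 + n)
t(u, V) = √(V² + u²)
((6/(-145))*207)*t(5, H(3)) = ((6/(-145))*207)*√((-3 + 3)² + 5²) = ((6*(-1/145))*207)*√(0² + 25) = (-6/145*207)*√(0 + 25) = -1242*√25/145 = -1242/145*5 = -1242/29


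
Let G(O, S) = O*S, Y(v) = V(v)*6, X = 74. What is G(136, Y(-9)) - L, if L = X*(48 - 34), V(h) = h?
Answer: -8380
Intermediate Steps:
Y(v) = 6*v (Y(v) = v*6 = 6*v)
L = 1036 (L = 74*(48 - 34) = 74*14 = 1036)
G(136, Y(-9)) - L = 136*(6*(-9)) - 1*1036 = 136*(-54) - 1036 = -7344 - 1036 = -8380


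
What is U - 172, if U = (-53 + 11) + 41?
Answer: -173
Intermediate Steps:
U = -1 (U = -42 + 41 = -1)
U - 172 = -1 - 172 = -173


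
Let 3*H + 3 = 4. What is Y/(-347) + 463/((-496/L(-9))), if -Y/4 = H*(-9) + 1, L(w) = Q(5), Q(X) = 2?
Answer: -162645/86056 ≈ -1.8900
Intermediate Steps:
H = ⅓ (H = -1 + (⅓)*4 = -1 + 4/3 = ⅓ ≈ 0.33333)
L(w) = 2
Y = 8 (Y = -4*((⅓)*(-9) + 1) = -4*(-3 + 1) = -4*(-2) = 8)
Y/(-347) + 463/((-496/L(-9))) = 8/(-347) + 463/((-496/2)) = 8*(-1/347) + 463/((-496*½)) = -8/347 + 463/(-248) = -8/347 + 463*(-1/248) = -8/347 - 463/248 = -162645/86056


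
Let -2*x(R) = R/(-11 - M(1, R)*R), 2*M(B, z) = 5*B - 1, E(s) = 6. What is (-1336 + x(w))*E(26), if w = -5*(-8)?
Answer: -729336/91 ≈ -8014.7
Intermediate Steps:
M(B, z) = -½ + 5*B/2 (M(B, z) = (5*B - 1)/2 = (-1 + 5*B)/2 = -½ + 5*B/2)
w = 40
x(R) = -R/(2*(-11 - 2*R)) (x(R) = -R/(2*(-11 - (-½ + (5/2)*1)*R)) = -R/(2*(-11 - (-½ + 5/2)*R)) = -R/(2*(-11 - 2*R)))
(-1336 + x(w))*E(26) = (-1336 + (½)*40/(11 + 2*40))*6 = (-1336 + (½)*40/(11 + 80))*6 = (-1336 + (½)*40/91)*6 = (-1336 + (½)*40*(1/91))*6 = (-1336 + 20/91)*6 = -121556/91*6 = -729336/91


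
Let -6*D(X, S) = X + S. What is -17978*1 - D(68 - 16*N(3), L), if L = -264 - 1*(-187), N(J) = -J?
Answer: -35943/2 ≈ -17972.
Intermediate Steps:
L = -77 (L = -264 + 187 = -77)
D(X, S) = -S/6 - X/6 (D(X, S) = -(X + S)/6 = -(S + X)/6 = -S/6 - X/6)
-17978*1 - D(68 - 16*N(3), L) = -17978*1 - (-⅙*(-77) - (68 - 16*(-1*3))/6) = -17978 - (77/6 - (68 - 16*(-3))/6) = -17978 - (77/6 - (68 - 1*(-48))/6) = -17978 - (77/6 - (68 + 48)/6) = -17978 - (77/6 - ⅙*116) = -17978 - (77/6 - 58/3) = -17978 - 1*(-13/2) = -17978 + 13/2 = -35943/2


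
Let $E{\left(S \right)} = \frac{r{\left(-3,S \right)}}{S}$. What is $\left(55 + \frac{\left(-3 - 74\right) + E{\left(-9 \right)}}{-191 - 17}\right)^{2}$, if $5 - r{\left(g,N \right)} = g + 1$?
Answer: $\frac{671587225}{219024} \approx 3066.3$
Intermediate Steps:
$r{\left(g,N \right)} = 4 - g$ ($r{\left(g,N \right)} = 5 - \left(g + 1\right) = 5 - \left(1 + g\right) = 4 - g$)
$E{\left(S \right)} = \frac{7}{S}$ ($E{\left(S \right)} = \frac{4 - -3}{S} = \frac{4 + 3}{S} = \frac{7}{S}$)
$\left(55 + \frac{\left(-3 - 74\right) + E{\left(-9 \right)}}{-191 - 17}\right)^{2} = \left(55 + \frac{\left(-3 - 74\right) + \frac{7}{-9}}{-191 - 17}\right)^{2} = \left(55 + \frac{-77 + 7 \left(- \frac{1}{9}\right)}{-208}\right)^{2} = \left(55 + \left(-77 - \frac{7}{9}\right) \left(- \frac{1}{208}\right)\right)^{2} = \left(55 - - \frac{175}{468}\right)^{2} = \left(55 + \frac{175}{468}\right)^{2} = \left(\frac{25915}{468}\right)^{2} = \frac{671587225}{219024}$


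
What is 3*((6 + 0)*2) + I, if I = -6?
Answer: 30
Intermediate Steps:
3*((6 + 0)*2) + I = 3*((6 + 0)*2) - 6 = 3*(6*2) - 6 = 3*12 - 6 = 36 - 6 = 30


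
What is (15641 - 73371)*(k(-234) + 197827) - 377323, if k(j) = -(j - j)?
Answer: -11420930033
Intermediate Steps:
k(j) = 0 (k(j) = -1*0 = 0)
(15641 - 73371)*(k(-234) + 197827) - 377323 = (15641 - 73371)*(0 + 197827) - 377323 = -57730*197827 - 377323 = -11420552710 - 377323 = -11420930033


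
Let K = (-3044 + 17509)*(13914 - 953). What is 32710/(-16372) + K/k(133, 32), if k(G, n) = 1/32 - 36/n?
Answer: -9822197624181/57302 ≈ -1.7141e+8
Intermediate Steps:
k(G, n) = 1/32 - 36/n (k(G, n) = 1*(1/32) - 36/n = 1/32 - 36/n)
K = 187480865 (K = 14465*12961 = 187480865)
32710/(-16372) + K/k(133, 32) = 32710/(-16372) + 187480865/(((1/32)*(-1152 + 32)/32)) = 32710*(-1/16372) + 187480865/(((1/32)*(1/32)*(-1120))) = -16355/8186 + 187480865/(-35/32) = -16355/8186 + 187480865*(-32/35) = -16355/8186 - 1199877536/7 = -9822197624181/57302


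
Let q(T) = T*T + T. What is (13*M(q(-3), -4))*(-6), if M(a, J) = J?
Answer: 312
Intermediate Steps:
q(T) = T + T**2 (q(T) = T**2 + T = T + T**2)
(13*M(q(-3), -4))*(-6) = (13*(-4))*(-6) = -52*(-6) = 312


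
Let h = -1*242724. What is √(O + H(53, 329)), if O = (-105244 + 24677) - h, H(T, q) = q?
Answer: 9*√2006 ≈ 403.10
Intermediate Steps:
h = -242724
O = 162157 (O = (-105244 + 24677) - 1*(-242724) = -80567 + 242724 = 162157)
√(O + H(53, 329)) = √(162157 + 329) = √162486 = 9*√2006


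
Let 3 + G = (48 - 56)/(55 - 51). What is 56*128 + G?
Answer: 7163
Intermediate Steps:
G = -5 (G = -3 + (48 - 56)/(55 - 51) = -3 - 8/4 = -3 - 8*1/4 = -3 - 2 = -5)
56*128 + G = 56*128 - 5 = 7168 - 5 = 7163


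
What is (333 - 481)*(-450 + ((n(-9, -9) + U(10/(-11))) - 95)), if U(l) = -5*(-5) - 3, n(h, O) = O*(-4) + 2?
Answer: 71780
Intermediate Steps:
n(h, O) = 2 - 4*O (n(h, O) = -4*O + 2 = 2 - 4*O)
U(l) = 22 (U(l) = 25 - 3 = 22)
(333 - 481)*(-450 + ((n(-9, -9) + U(10/(-11))) - 95)) = (333 - 481)*(-450 + (((2 - 4*(-9)) + 22) - 95)) = -148*(-450 + (((2 + 36) + 22) - 95)) = -148*(-450 + ((38 + 22) - 95)) = -148*(-450 + (60 - 95)) = -148*(-450 - 35) = -148*(-485) = 71780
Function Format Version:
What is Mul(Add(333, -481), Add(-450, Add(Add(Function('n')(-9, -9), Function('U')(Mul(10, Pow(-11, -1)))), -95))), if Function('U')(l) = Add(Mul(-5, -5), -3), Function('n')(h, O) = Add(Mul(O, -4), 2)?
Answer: 71780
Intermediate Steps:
Function('n')(h, O) = Add(2, Mul(-4, O)) (Function('n')(h, O) = Add(Mul(-4, O), 2) = Add(2, Mul(-4, O)))
Function('U')(l) = 22 (Function('U')(l) = Add(25, -3) = 22)
Mul(Add(333, -481), Add(-450, Add(Add(Function('n')(-9, -9), Function('U')(Mul(10, Pow(-11, -1)))), -95))) = Mul(Add(333, -481), Add(-450, Add(Add(Add(2, Mul(-4, -9)), 22), -95))) = Mul(-148, Add(-450, Add(Add(Add(2, 36), 22), -95))) = Mul(-148, Add(-450, Add(Add(38, 22), -95))) = Mul(-148, Add(-450, Add(60, -95))) = Mul(-148, Add(-450, -35)) = Mul(-148, -485) = 71780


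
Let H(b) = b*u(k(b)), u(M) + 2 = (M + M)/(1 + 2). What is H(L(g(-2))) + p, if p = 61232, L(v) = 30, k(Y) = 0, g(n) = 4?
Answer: 61172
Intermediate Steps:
u(M) = -2 + 2*M/3 (u(M) = -2 + (M + M)/(1 + 2) = -2 + (2*M)/3 = -2 + (2*M)*(⅓) = -2 + 2*M/3)
H(b) = -2*b (H(b) = b*(-2 + (⅔)*0) = b*(-2 + 0) = b*(-2) = -2*b)
H(L(g(-2))) + p = -2*30 + 61232 = -60 + 61232 = 61172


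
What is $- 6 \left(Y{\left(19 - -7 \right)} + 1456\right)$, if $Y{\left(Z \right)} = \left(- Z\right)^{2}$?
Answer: $-12792$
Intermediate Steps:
$Y{\left(Z \right)} = Z^{2}$
$- 6 \left(Y{\left(19 - -7 \right)} + 1456\right) = - 6 \left(\left(19 - -7\right)^{2} + 1456\right) = - 6 \left(\left(19 + 7\right)^{2} + 1456\right) = - 6 \left(26^{2} + 1456\right) = - 6 \left(676 + 1456\right) = \left(-6\right) 2132 = -12792$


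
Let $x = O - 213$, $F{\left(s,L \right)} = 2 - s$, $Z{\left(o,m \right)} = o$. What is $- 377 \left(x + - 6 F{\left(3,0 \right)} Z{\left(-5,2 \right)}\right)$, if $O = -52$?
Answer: $111215$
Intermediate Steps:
$x = -265$ ($x = -52 - 213 = -265$)
$- 377 \left(x + - 6 F{\left(3,0 \right)} Z{\left(-5,2 \right)}\right) = - 377 \left(-265 + - 6 \left(2 - 3\right) \left(-5\right)\right) = - 377 \left(-265 + \left(-6\right) \left(-1\right) \left(-5\right)\right) = - 377 \left(-265 + 6 \left(-5\right)\right) = - 377 \left(-265 - 30\right) = \left(-377\right) \left(-295\right) = 111215$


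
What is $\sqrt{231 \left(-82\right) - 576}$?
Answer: $i \sqrt{19518} \approx 139.71 i$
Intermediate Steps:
$\sqrt{231 \left(-82\right) - 576} = \sqrt{-18942 - 576} = \sqrt{-19518} = i \sqrt{19518}$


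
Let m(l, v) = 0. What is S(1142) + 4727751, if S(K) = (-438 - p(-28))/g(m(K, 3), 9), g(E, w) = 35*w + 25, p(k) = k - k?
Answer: 803717451/170 ≈ 4.7278e+6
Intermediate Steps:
p(k) = 0
g(E, w) = 25 + 35*w
S(K) = -219/170 (S(K) = (-438 - 1*0)/(25 + 35*9) = (-438 + 0)/(25 + 315) = -438/340 = -438*1/340 = -219/170)
S(1142) + 4727751 = -219/170 + 4727751 = 803717451/170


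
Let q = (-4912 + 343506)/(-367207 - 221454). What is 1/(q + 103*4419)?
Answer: 588661/267932836183 ≈ 2.1970e-6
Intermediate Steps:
q = -338594/588661 (q = 338594/(-588661) = 338594*(-1/588661) = -338594/588661 ≈ -0.57519)
1/(q + 103*4419) = 1/(-338594/588661 + 103*4419) = 1/(-338594/588661 + 455157) = 1/(267932836183/588661) = 588661/267932836183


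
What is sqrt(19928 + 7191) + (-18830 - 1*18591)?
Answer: -37421 + sqrt(27119) ≈ -37256.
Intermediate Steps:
sqrt(19928 + 7191) + (-18830 - 1*18591) = sqrt(27119) + (-18830 - 18591) = sqrt(27119) - 37421 = -37421 + sqrt(27119)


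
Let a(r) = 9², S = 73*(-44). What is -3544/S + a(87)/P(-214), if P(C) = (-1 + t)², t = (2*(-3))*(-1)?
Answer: 87193/20075 ≈ 4.3434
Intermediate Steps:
S = -3212
t = 6 (t = -6*(-1) = 6)
a(r) = 81
P(C) = 25 (P(C) = (-1 + 6)² = 5² = 25)
-3544/S + a(87)/P(-214) = -3544/(-3212) + 81/25 = -3544*(-1/3212) + 81*(1/25) = 886/803 + 81/25 = 87193/20075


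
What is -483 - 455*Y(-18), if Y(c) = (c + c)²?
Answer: -590163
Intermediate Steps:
Y(c) = 4*c² (Y(c) = (2*c)² = 4*c²)
-483 - 455*Y(-18) = -483 - 1820*(-18)² = -483 - 1820*324 = -483 - 455*1296 = -483 - 589680 = -590163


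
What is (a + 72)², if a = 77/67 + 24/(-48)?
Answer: 94770225/17956 ≈ 5277.9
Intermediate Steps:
a = 87/134 (a = 77*(1/67) + 24*(-1/48) = 77/67 - ½ = 87/134 ≈ 0.64925)
(a + 72)² = (87/134 + 72)² = (9735/134)² = 94770225/17956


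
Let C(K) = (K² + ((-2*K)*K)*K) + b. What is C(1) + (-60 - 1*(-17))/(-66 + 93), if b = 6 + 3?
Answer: 173/27 ≈ 6.4074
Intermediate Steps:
b = 9
C(K) = 9 + K² - 2*K³ (C(K) = (K² + ((-2*K)*K)*K) + 9 = (K² + (-2*K²)*K) + 9 = (K² - 2*K³) + 9 = 9 + K² - 2*K³)
C(1) + (-60 - 1*(-17))/(-66 + 93) = (9 + 1² - 2*1³) + (-60 - 1*(-17))/(-66 + 93) = (9 + 1 - 2*1) + (-60 + 17)/27 = (9 + 1 - 2) + (1/27)*(-43) = 8 - 43/27 = 173/27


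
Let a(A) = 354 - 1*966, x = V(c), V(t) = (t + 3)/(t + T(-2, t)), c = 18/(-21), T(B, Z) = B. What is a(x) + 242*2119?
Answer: 512186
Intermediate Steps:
c = -6/7 (c = 18*(-1/21) = -6/7 ≈ -0.85714)
V(t) = (3 + t)/(-2 + t) (V(t) = (t + 3)/(t - 2) = (3 + t)/(-2 + t))
x = -¾ (x = (3 - 6/7)/(-2 - 6/7) = (15/7)/(-20/7) = -7/20*15/7 = -¾ ≈ -0.75000)
a(A) = -612 (a(A) = 354 - 966 = -612)
a(x) + 242*2119 = -612 + 242*2119 = -612 + 512798 = 512186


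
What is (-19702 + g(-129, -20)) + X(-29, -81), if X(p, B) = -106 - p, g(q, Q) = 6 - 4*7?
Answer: -19801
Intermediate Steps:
g(q, Q) = -22 (g(q, Q) = 6 - 28 = -22)
(-19702 + g(-129, -20)) + X(-29, -81) = (-19702 - 22) + (-106 - 1*(-29)) = -19724 + (-106 + 29) = -19724 - 77 = -19801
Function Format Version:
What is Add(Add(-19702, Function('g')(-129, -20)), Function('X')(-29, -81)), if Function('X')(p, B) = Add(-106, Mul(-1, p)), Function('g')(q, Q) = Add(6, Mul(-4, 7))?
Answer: -19801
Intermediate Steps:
Function('g')(q, Q) = -22 (Function('g')(q, Q) = Add(6, -28) = -22)
Add(Add(-19702, Function('g')(-129, -20)), Function('X')(-29, -81)) = Add(Add(-19702, -22), Add(-106, Mul(-1, -29))) = Add(-19724, Add(-106, 29)) = Add(-19724, -77) = -19801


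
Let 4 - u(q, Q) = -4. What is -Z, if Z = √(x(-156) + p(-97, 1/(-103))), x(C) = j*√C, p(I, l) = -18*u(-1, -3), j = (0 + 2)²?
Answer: -2*√(-36 + 2*I*√39) ≈ -2.0519 - 12.174*I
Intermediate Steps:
j = 4 (j = 2² = 4)
u(q, Q) = 8 (u(q, Q) = 4 - 1*(-4) = 4 + 4 = 8)
p(I, l) = -144 (p(I, l) = -18*8 = -144)
x(C) = 4*√C
Z = √(-144 + 8*I*√39) (Z = √(4*√(-156) - 144) = √(4*(2*I*√39) - 144) = √(8*I*√39 - 144) = √(-144 + 8*I*√39) ≈ 2.0519 + 12.174*I)
-Z = -2*√(-36 + 2*I*√39)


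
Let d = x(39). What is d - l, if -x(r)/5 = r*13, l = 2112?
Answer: -4647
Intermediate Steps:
x(r) = -65*r (x(r) = -5*r*13 = -65*r)
d = -2535 (d = -65*39 = -2535)
d - l = -2535 - 1*2112 = -2535 - 2112 = -4647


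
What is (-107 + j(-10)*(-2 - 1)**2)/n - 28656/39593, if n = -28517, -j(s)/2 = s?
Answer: -820073441/1129073581 ≈ -0.72632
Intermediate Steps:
j(s) = -2*s
(-107 + j(-10)*(-2 - 1)**2)/n - 28656/39593 = (-107 + (-2*(-10))*(-2 - 1)**2)/(-28517) - 28656/39593 = (-107 + 20*(-3)**2)*(-1/28517) - 28656*1/39593 = (-107 + 20*9)*(-1/28517) - 28656/39593 = (-107 + 180)*(-1/28517) - 28656/39593 = 73*(-1/28517) - 28656/39593 = -73/28517 - 28656/39593 = -820073441/1129073581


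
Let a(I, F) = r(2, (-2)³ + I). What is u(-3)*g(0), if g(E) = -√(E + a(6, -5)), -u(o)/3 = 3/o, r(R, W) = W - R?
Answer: -6*I ≈ -6.0*I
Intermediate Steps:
u(o) = -9/o
a(I, F) = -10 + I (a(I, F) = ((-2)³ + I) - 1*2 = (-8 + I) - 2 = -10 + I)
g(E) = -√(-4 + E) (g(E) = -√(E + (-10 + 6)) = -√(E - 4) = -√(-4 + E))
u(-3)*g(0) = (-9/(-3))*(-√(-4 + 0)) = (-9*(-⅓))*(-√(-4)) = 3*(-2*I) = -6*I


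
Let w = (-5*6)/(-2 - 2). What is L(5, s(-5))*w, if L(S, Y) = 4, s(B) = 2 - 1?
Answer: 30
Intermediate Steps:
s(B) = 1
w = 15/2 (w = -30/(-4) = -30*(-¼) = 15/2 ≈ 7.5000)
L(5, s(-5))*w = 4*(15/2) = 30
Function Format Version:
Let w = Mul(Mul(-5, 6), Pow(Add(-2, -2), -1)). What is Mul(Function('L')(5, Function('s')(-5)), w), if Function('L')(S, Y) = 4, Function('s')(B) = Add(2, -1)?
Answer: 30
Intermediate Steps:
Function('s')(B) = 1
w = Rational(15, 2) (w = Mul(-30, Pow(-4, -1)) = Mul(-30, Rational(-1, 4)) = Rational(15, 2) ≈ 7.5000)
Mul(Function('L')(5, Function('s')(-5)), w) = Mul(4, Rational(15, 2)) = 30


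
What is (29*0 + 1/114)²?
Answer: 1/12996 ≈ 7.6947e-5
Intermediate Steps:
(29*0 + 1/114)² = (0 + 1/114)² = (1/114)² = 1/12996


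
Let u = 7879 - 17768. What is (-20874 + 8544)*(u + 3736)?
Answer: 75866490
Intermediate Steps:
u = -9889
(-20874 + 8544)*(u + 3736) = (-20874 + 8544)*(-9889 + 3736) = -12330*(-6153) = 75866490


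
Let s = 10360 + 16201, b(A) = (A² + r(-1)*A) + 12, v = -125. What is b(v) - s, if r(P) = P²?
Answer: -11049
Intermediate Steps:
b(A) = 12 + A + A² (b(A) = (A² + (-1)²*A) + 12 = (A² + 1*A) + 12 = (A² + A) + 12 = (A + A²) + 12 = 12 + A + A²)
s = 26561
b(v) - s = (12 - 125 + (-125)²) - 1*26561 = (12 - 125 + 15625) - 26561 = 15512 - 26561 = -11049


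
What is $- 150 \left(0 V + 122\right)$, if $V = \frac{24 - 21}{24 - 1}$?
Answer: $-18300$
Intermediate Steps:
$V = \frac{3}{23} \approx 0.13043$
$- 150 \left(0 V + 122\right) = - 150 \left(0 \cdot \frac{3}{23} + 122\right) = - 150 \left(0 + 122\right) = \left(-150\right) 122 = -18300$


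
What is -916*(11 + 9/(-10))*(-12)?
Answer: 555096/5 ≈ 1.1102e+5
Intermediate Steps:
-916*(11 + 9/(-10))*(-12) = -916*(11 + 9*(-1/10))*(-12) = -916*(11 - 9/10)*(-12) = -46258*(-12)/5 = -916*(-606/5) = 555096/5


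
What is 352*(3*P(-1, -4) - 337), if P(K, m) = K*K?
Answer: -117568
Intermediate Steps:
P(K, m) = K²
352*(3*P(-1, -4) - 337) = 352*(3*(-1)² - 337) = 352*(3*1 - 337) = 352*(3 - 337) = 352*(-334) = -117568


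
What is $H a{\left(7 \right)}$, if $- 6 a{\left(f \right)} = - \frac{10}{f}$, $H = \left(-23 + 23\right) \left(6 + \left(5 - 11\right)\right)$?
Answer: $0$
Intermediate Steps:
$H = 0$ ($H = 0 \left(6 - 6\right) = 0 \cdot 0 = 0$)
$a{\left(f \right)} = \frac{5}{3 f}$ ($a{\left(f \right)} = - \frac{\left(-10\right) \frac{1}{f}}{6} = \frac{5}{3 f}$)
$H a{\left(7 \right)} = 0 \frac{5}{3 \cdot 7} = 0 \cdot \frac{5}{3} \cdot \frac{1}{7} = 0 \cdot \frac{5}{21} = 0$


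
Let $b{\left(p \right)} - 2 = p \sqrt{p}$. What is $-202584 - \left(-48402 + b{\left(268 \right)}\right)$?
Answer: $-154184 - 536 \sqrt{67} \approx -1.5857 \cdot 10^{5}$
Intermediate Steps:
$b{\left(p \right)} = 2 + p^{\frac{3}{2}}$ ($b{\left(p \right)} = 2 + p \sqrt{p} = 2 + p^{\frac{3}{2}}$)
$-202584 - \left(-48402 + b{\left(268 \right)}\right) = -202584 + \left(48402 - \left(2 + 268^{\frac{3}{2}}\right)\right) = -202584 + \left(48402 - \left(2 + 536 \sqrt{67}\right)\right) = -202584 + \left(48400 - 536 \sqrt{67}\right) = -154184 - 536 \sqrt{67}$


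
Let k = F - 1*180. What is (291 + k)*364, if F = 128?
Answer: 86996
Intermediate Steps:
k = -52 (k = 128 - 1*180 = 128 - 180 = -52)
(291 + k)*364 = (291 - 52)*364 = 239*364 = 86996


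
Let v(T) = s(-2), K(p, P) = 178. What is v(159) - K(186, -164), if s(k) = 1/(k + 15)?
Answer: -2313/13 ≈ -177.92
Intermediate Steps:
s(k) = 1/(15 + k)
v(T) = 1/13 (v(T) = 1/(15 - 2) = 1/13)
v(159) - K(186, -164) = 1/13 - 1*178 = 1/13 - 178 = -2313/13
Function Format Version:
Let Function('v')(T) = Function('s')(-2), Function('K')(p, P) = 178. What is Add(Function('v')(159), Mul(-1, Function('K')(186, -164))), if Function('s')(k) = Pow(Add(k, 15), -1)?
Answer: Rational(-2313, 13) ≈ -177.92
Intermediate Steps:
Function('s')(k) = Pow(Add(15, k), -1)
Function('v')(T) = Rational(1, 13) (Function('v')(T) = Pow(Add(15, -2), -1) = Pow(13, -1) = Rational(1, 13))
Add(Function('v')(159), Mul(-1, Function('K')(186, -164))) = Add(Rational(1, 13), Mul(-1, 178)) = Add(Rational(1, 13), -178) = Rational(-2313, 13)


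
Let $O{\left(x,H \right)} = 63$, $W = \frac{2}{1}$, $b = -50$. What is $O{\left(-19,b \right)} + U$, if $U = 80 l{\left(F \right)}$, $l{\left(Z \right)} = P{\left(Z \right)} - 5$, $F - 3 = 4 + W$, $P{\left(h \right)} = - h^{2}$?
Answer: $-6817$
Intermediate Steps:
$W = 2$ ($W = 2 \cdot 1 = 2$)
$F = 9$ ($F = 3 + \left(4 + 2\right) = 3 + 6 = 9$)
$l{\left(Z \right)} = -5 - Z^{2}$ ($l{\left(Z \right)} = - Z^{2} - 5 = -5 - Z^{2}$)
$U = -6880$ ($U = 80 \left(-5 - 9^{2}\right) = 80 \left(-5 - 81\right) = 80 \left(-86\right) = -6880$)
$O{\left(-19,b \right)} + U = 63 - 6880 = -6817$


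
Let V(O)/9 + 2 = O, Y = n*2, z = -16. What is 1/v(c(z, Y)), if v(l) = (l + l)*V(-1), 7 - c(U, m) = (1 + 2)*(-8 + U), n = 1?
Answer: -1/4266 ≈ -0.00023441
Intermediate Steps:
Y = 2 (Y = 1*2 = 2)
V(O) = -18 + 9*O
c(U, m) = 31 - 3*U (c(U, m) = 7 - (1 + 2)*(-8 + U) = 7 - 3*(-8 + U) = 7 - (-24 + 3*U) = 7 + (24 - 3*U) = 31 - 3*U)
v(l) = -54*l (v(l) = (l + l)*(-18 + 9*(-1)) = (2*l)*(-18 - 9) = (2*l)*(-27) = -54*l)
1/v(c(z, Y)) = 1/(-54*(31 - 3*(-16))) = 1/(-54*(31 + 48)) = 1/(-54*79) = 1/(-4266) = -1/4266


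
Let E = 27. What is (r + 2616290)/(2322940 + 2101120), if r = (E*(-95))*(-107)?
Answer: 578149/884812 ≈ 0.65341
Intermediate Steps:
r = 274455 (r = (27*(-95))*(-107) = -2565*(-107) = 274455)
(r + 2616290)/(2322940 + 2101120) = (274455 + 2616290)/(2322940 + 2101120) = 2890745/4424060 = 2890745*(1/4424060) = 578149/884812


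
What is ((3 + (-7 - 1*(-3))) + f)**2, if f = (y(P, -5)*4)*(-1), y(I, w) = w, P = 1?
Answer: 361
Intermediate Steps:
f = 20 (f = -5*4*(-1) = -20*(-1) = 20)
((3 + (-7 - 1*(-3))) + f)**2 = ((3 + (-7 - 1*(-3))) + 20)**2 = ((3 + (-7 + 3)) + 20)**2 = ((3 - 4) + 20)**2 = (-1 + 20)**2 = 19**2 = 361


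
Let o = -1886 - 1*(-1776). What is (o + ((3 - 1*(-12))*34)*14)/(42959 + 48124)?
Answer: 7030/91083 ≈ 0.077182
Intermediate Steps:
o = -110 (o = -1886 + 1776 = -110)
(o + ((3 - 1*(-12))*34)*14)/(42959 + 48124) = (-110 + ((3 - 1*(-12))*34)*14)/(42959 + 48124) = (-110 + ((3 + 12)*34)*14)/91083 = (-110 + (15*34)*14)*(1/91083) = (-110 + 510*14)*(1/91083) = (-110 + 7140)*(1/91083) = 7030*(1/91083) = 7030/91083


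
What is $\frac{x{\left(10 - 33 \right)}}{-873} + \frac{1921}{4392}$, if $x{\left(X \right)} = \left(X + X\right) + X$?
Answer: $\frac{220009}{426024} \approx 0.51642$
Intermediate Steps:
$x{\left(X \right)} = 3 X$ ($x{\left(X \right)} = 2 X + X = 3 X$)
$\frac{x{\left(10 - 33 \right)}}{-873} + \frac{1921}{4392} = \frac{3 \left(10 - 33\right)}{-873} + \frac{1921}{4392} = 3 \left(-23\right) \left(- \frac{1}{873}\right) + 1921 \cdot \frac{1}{4392} = \left(-69\right) \left(- \frac{1}{873}\right) + \frac{1921}{4392} = \frac{23}{291} + \frac{1921}{4392} = \frac{220009}{426024}$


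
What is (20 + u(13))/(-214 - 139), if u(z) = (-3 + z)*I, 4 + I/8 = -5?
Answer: 700/353 ≈ 1.9830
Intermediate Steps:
I = -72 (I = -32 + 8*(-5) = -32 - 40 = -72)
u(z) = 216 - 72*z (u(z) = (-3 + z)*(-72) = 216 - 72*z)
(20 + u(13))/(-214 - 139) = (20 + (216 - 72*13))/(-214 - 139) = (20 + (216 - 936))/(-353) = (20 - 720)*(-1/353) = -700*(-1/353) = 700/353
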